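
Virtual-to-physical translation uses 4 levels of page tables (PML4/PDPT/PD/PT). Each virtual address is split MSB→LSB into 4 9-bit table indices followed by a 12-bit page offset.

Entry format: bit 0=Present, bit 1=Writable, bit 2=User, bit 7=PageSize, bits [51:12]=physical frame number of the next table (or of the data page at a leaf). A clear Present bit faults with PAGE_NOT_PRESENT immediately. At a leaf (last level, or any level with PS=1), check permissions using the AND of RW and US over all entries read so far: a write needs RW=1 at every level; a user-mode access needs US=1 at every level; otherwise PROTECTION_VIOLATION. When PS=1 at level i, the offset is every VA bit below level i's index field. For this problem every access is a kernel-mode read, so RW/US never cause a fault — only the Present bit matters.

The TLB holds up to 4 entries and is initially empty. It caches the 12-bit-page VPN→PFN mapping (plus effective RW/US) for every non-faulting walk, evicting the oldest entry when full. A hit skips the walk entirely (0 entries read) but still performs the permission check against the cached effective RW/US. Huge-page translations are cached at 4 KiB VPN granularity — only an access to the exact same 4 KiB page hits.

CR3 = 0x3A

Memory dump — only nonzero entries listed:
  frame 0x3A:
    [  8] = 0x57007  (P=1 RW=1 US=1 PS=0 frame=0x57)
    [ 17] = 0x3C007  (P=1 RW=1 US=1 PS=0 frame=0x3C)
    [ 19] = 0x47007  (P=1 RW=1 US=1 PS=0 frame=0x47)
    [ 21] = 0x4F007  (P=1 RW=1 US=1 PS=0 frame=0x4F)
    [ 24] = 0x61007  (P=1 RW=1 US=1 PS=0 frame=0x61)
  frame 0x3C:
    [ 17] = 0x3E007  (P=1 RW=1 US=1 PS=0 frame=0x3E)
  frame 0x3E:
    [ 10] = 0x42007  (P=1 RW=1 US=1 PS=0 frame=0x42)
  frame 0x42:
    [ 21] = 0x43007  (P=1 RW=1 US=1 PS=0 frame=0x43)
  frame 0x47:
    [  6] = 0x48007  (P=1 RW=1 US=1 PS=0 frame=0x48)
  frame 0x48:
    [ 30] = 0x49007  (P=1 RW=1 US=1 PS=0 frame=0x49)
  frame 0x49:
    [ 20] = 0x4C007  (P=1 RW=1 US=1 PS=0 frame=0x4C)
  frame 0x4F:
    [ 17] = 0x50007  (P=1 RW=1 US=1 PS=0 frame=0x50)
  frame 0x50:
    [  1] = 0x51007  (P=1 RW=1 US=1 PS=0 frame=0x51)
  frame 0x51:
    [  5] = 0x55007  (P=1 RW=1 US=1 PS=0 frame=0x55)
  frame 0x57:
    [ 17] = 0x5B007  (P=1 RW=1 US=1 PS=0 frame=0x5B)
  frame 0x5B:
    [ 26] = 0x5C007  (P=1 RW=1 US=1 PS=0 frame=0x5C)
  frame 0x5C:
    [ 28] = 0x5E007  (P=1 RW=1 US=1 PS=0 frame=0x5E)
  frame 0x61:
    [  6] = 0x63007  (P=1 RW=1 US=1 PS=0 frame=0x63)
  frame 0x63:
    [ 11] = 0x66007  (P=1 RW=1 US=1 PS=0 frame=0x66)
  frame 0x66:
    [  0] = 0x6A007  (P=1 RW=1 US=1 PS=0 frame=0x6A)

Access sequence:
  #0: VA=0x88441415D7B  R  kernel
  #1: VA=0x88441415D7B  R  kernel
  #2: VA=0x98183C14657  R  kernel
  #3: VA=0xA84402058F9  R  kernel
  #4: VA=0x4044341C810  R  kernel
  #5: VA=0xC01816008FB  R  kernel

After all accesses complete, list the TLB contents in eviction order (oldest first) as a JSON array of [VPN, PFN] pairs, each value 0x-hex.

Walk each access:
#0 VA=0x88441415D7B (r,kernel):
  lvl0: tbl 0x3A, slot 17 ⇒ 0x3C007 (P1/RW1/US1/PS0)
  lvl1: tbl 0x3C, slot 17 ⇒ 0x3E007 (P1/RW1/US1/PS0)
  lvl2: tbl 0x3E, slot 10 ⇒ 0x42007 (P1/RW1/US1/PS0)
  lvl3: tbl 0x42, slot 21 ⇒ 0x43007 (P1/RW1/US1/PS0)
  ⇒ phys 0x43D7B  [4 reads]
#1 VA=0x88441415D7B (r,kernel):
  TLB hit vpn=0x88441415 → PA=0x43D7B
#2 VA=0x98183C14657 (r,kernel):
  lvl0: tbl 0x3A, slot 19 ⇒ 0x47007 (P1/RW1/US1/PS0)
  lvl1: tbl 0x47, slot 6 ⇒ 0x48007 (P1/RW1/US1/PS0)
  lvl2: tbl 0x48, slot 30 ⇒ 0x49007 (P1/RW1/US1/PS0)
  lvl3: tbl 0x49, slot 20 ⇒ 0x4C007 (P1/RW1/US1/PS0)
  ⇒ phys 0x4C657  [4 reads]
#3 VA=0xA84402058F9 (r,kernel):
  lvl0: tbl 0x3A, slot 21 ⇒ 0x4F007 (P1/RW1/US1/PS0)
  lvl1: tbl 0x4F, slot 17 ⇒ 0x50007 (P1/RW1/US1/PS0)
  lvl2: tbl 0x50, slot 1 ⇒ 0x51007 (P1/RW1/US1/PS0)
  lvl3: tbl 0x51, slot 5 ⇒ 0x55007 (P1/RW1/US1/PS0)
  ⇒ phys 0x558F9  [4 reads]
#4 VA=0x4044341C810 (r,kernel):
  lvl0: tbl 0x3A, slot 8 ⇒ 0x57007 (P1/RW1/US1/PS0)
  lvl1: tbl 0x57, slot 17 ⇒ 0x5B007 (P1/RW1/US1/PS0)
  lvl2: tbl 0x5B, slot 26 ⇒ 0x5C007 (P1/RW1/US1/PS0)
  lvl3: tbl 0x5C, slot 28 ⇒ 0x5E007 (P1/RW1/US1/PS0)
  ⇒ phys 0x5E810  [4 reads]
#5 VA=0xC01816008FB (r,kernel):
  lvl0: tbl 0x3A, slot 24 ⇒ 0x61007 (P1/RW1/US1/PS0)
  lvl1: tbl 0x61, slot 6 ⇒ 0x63007 (P1/RW1/US1/PS0)
  lvl2: tbl 0x63, slot 11 ⇒ 0x66007 (P1/RW1/US1/PS0)
  lvl3: tbl 0x66, slot 0 ⇒ 0x6A007 (P1/RW1/US1/PS0)
  ⇒ phys 0x6A8FB  [4 reads]

TLB: [["0x98183C14", "0x4C"], ["0xA8440205", "0x55"], ["0x4044341C", "0x5E"], ["0xC0181600", "0x6A"]]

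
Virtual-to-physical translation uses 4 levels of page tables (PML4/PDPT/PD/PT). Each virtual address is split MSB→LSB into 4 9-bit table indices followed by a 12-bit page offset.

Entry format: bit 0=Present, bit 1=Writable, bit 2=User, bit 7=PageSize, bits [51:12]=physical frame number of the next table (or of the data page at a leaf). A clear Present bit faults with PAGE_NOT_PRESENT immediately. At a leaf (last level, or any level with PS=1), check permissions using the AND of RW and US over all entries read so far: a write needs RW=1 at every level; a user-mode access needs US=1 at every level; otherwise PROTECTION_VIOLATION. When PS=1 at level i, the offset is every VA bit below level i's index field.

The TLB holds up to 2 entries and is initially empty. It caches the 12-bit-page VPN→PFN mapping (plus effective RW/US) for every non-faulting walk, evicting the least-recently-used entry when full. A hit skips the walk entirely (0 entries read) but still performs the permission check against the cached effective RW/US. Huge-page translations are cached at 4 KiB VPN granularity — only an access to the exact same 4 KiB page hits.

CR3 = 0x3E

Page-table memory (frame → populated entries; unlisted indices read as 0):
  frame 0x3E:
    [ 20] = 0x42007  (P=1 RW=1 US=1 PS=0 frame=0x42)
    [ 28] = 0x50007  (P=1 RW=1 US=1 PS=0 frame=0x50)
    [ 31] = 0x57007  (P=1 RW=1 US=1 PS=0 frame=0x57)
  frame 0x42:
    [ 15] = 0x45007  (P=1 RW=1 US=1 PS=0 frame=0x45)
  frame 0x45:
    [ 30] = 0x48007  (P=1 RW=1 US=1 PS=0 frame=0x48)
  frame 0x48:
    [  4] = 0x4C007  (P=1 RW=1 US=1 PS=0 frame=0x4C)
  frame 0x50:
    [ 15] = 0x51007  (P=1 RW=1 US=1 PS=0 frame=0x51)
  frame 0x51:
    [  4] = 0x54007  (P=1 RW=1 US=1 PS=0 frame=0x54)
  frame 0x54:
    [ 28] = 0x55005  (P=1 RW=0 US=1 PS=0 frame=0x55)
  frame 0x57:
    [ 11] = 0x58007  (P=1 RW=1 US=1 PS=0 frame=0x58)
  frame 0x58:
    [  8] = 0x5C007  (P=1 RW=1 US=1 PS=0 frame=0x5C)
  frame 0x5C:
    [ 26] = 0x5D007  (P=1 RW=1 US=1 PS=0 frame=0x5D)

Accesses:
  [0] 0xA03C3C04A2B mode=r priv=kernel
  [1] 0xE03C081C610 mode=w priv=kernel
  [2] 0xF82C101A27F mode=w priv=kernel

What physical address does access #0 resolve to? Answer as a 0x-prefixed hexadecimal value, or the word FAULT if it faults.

Walk each access:
#0 VA=0xA03C3C04A2B (r,kernel):
  lvl0: tbl 0x3E, slot 20 ⇒ 0x42007 (P1/RW1/US1/PS0)
  lvl1: tbl 0x42, slot 15 ⇒ 0x45007 (P1/RW1/US1/PS0)
  lvl2: tbl 0x45, slot 30 ⇒ 0x48007 (P1/RW1/US1/PS0)
  lvl3: tbl 0x48, slot 4 ⇒ 0x4C007 (P1/RW1/US1/PS0)
  ✓ 0x4CA2B  — 4 lookups
#1 VA=0xE03C081C610 (w,kernel):
  lvl0: tbl 0x3E, slot 28 ⇒ 0x50007 (P1/RW1/US1/PS0)
  lvl1: tbl 0x50, slot 15 ⇒ 0x51007 (P1/RW1/US1/PS0)
  lvl2: tbl 0x51, slot 4 ⇒ 0x54007 (P1/RW1/US1/PS0)
  lvl3: tbl 0x54, slot 28 ⇒ 0x55005 (P1/RW0/US1/PS0)
  ✗ PROTECTION_VIOLATION  [4 reads]
#2 VA=0xF82C101A27F (w,kernel):
  lvl0: tbl 0x3E, slot 31 ⇒ 0x57007 (P1/RW1/US1/PS0)
  lvl1: tbl 0x57, slot 11 ⇒ 0x58007 (P1/RW1/US1/PS0)
  lvl2: tbl 0x58, slot 8 ⇒ 0x5C007 (P1/RW1/US1/PS0)
  lvl3: tbl 0x5C, slot 26 ⇒ 0x5D007 (P1/RW1/US1/PS0)
  ✓ 0x5D27F  — 4 lookups

Access #0 PA: 0x4CA2B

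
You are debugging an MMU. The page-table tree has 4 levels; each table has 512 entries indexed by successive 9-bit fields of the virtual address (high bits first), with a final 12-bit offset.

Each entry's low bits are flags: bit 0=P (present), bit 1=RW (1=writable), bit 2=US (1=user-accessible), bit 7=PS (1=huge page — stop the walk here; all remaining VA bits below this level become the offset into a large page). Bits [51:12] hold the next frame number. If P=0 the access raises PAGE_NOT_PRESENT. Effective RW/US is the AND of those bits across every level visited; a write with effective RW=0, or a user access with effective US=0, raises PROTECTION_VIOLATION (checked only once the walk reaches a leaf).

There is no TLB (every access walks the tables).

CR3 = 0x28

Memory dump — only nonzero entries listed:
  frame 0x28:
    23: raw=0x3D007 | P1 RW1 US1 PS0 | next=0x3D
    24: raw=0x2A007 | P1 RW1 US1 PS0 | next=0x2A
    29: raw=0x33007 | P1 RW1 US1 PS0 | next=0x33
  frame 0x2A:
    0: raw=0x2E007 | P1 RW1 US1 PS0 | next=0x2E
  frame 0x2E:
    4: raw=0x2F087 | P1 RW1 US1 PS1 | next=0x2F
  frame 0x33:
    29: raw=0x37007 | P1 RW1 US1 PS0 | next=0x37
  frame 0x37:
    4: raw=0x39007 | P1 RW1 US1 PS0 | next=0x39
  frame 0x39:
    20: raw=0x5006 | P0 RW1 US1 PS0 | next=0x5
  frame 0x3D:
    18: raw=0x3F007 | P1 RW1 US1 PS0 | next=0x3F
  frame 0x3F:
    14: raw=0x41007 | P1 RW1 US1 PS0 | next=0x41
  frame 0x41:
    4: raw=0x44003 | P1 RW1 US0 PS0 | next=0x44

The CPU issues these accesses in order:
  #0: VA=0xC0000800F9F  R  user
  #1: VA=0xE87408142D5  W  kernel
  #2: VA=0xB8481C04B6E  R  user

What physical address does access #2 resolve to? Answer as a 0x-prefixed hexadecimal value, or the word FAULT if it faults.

Per-access translation:
#0 VA=0xC0000800F9F (r,user):
  [0] read 0x28 idx=24: raw=0x2A007 flags P=1 W=1 U=1 S=0
  [1] read 0x2A idx=0: raw=0x2E007 flags P=1 W=1 U=1 S=0
  [2] read 0x2E idx=4: raw=0x2F087 flags P=1 W=1 U=1 S=1
  ⇒ phys 0x2FF9F (huge @L2)  [3 reads]
#1 VA=0xE87408142D5 (w,kernel):
  [0] read 0x28 idx=29: raw=0x33007 flags P=1 W=1 U=1 S=0
  [1] read 0x33 idx=29: raw=0x37007 flags P=1 W=1 U=1 S=0
  [2] read 0x37 idx=4: raw=0x39007 flags P=1 W=1 U=1 S=0
  [3] read 0x39 idx=20: raw=0x5006 flags P=0 W=1 U=1 S=0
  → PAGE_NOT_PRESENT  (4 entries read)
#2 VA=0xB8481C04B6E (r,user):
  [0] read 0x28 idx=23: raw=0x3D007 flags P=1 W=1 U=1 S=0
  [1] read 0x3D idx=18: raw=0x3F007 flags P=1 W=1 U=1 S=0
  [2] read 0x3F idx=14: raw=0x41007 flags P=1 W=1 U=1 S=0
  [3] read 0x41 idx=4: raw=0x44003 flags P=1 W=1 U=0 S=0
  → PROTECTION_VIOLATION  (4 entries read)

Access #2 PA: FAULT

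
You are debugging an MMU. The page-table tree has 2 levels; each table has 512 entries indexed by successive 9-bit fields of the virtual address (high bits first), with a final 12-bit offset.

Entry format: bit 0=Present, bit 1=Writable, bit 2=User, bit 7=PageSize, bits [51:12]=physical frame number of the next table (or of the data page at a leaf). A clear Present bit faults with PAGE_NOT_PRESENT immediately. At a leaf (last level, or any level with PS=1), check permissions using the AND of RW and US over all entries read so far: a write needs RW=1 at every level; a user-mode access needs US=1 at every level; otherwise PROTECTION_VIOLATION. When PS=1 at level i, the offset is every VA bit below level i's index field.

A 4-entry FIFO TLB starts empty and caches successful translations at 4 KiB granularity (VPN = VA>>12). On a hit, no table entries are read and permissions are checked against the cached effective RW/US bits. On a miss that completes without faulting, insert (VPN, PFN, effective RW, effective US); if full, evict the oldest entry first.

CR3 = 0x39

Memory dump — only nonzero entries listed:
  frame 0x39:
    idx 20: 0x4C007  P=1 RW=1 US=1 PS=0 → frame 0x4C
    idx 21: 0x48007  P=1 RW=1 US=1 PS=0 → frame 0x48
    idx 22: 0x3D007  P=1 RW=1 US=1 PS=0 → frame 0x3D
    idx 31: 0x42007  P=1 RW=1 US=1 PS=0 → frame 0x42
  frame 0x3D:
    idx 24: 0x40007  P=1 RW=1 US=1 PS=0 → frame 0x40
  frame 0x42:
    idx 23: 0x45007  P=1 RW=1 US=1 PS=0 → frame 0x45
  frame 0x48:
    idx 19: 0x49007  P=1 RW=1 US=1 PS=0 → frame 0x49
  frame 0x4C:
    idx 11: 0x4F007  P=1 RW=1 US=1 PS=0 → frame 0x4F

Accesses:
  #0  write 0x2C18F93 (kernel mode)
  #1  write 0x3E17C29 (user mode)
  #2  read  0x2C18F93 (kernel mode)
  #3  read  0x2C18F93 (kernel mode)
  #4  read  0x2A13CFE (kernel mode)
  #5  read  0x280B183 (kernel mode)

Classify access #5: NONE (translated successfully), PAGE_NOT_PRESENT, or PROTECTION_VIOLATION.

Walk each access:
#0 VA=0x2C18F93 (w,kernel):
  L0: frame=0x39 idx=22 entry=0x3D007 [P=1 RW=1 US=1 PS=0]
  L1: frame=0x3D idx=24 entry=0x40007 [P=1 RW=1 US=1 PS=0]
  ⇒ phys 0x40F93  [2 reads]
#1 VA=0x3E17C29 (w,user):
  L0: frame=0x39 idx=31 entry=0x42007 [P=1 RW=1 US=1 PS=0]
  L1: frame=0x42 idx=23 entry=0x45007 [P=1 RW=1 US=1 PS=0]
  ⇒ phys 0x45C29  [2 reads]
#2 VA=0x2C18F93 (r,kernel):
  TLB hit vpn=0x2C18 → PA=0x40F93
#3 VA=0x2C18F93 (r,kernel):
  TLB hit vpn=0x2C18 → PA=0x40F93
#4 VA=0x2A13CFE (r,kernel):
  L0: frame=0x39 idx=21 entry=0x48007 [P=1 RW=1 US=1 PS=0]
  L1: frame=0x48 idx=19 entry=0x49007 [P=1 RW=1 US=1 PS=0]
  ⇒ phys 0x49CFE  [2 reads]
#5 VA=0x280B183 (r,kernel):
  L0: frame=0x39 idx=20 entry=0x4C007 [P=1 RW=1 US=1 PS=0]
  L1: frame=0x4C idx=11 entry=0x4F007 [P=1 RW=1 US=1 PS=0]
  ⇒ phys 0x4F183  [2 reads]

Access #5 fault: NONE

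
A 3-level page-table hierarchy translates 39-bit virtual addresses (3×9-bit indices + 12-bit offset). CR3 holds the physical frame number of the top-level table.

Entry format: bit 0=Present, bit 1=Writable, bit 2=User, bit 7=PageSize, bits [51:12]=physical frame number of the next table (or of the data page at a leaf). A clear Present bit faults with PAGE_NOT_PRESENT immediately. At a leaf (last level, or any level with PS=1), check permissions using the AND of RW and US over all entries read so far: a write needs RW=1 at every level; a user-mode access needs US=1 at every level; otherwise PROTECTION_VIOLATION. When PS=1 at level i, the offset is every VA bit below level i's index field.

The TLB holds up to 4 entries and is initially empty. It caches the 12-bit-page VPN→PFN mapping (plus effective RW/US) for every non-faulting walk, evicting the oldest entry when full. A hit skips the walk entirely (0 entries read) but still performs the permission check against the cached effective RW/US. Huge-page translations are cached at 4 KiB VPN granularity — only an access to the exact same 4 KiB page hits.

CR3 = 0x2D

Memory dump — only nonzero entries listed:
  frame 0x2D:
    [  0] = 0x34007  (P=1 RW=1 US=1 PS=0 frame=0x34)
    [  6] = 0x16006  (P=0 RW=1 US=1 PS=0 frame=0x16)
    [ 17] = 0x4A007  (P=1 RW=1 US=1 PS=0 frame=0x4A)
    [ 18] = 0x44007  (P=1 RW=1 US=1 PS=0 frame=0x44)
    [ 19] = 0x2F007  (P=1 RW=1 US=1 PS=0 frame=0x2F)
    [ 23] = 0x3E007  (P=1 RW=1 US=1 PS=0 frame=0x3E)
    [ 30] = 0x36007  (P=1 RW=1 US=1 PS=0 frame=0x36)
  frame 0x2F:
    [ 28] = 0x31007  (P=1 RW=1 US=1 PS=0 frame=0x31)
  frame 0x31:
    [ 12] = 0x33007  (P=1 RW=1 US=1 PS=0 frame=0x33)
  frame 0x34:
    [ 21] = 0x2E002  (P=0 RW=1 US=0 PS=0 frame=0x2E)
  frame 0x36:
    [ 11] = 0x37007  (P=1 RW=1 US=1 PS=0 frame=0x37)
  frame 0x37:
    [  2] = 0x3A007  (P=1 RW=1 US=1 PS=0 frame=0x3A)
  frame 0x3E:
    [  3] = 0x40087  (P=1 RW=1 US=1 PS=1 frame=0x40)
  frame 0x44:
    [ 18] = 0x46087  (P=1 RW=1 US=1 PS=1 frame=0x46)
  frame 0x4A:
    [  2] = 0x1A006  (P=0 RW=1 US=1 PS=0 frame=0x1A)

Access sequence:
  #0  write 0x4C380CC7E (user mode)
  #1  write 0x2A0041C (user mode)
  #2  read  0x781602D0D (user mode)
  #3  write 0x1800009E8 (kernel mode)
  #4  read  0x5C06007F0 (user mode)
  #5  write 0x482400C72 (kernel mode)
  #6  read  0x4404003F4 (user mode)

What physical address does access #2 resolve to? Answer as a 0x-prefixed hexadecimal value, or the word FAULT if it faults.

Trace:
#0 VA=0x4C380CC7E (w,user):
  lvl0: tbl 0x2D, slot 19 ⇒ 0x2F007 (P1/RW1/US1/PS0)
  lvl1: tbl 0x2F, slot 28 ⇒ 0x31007 (P1/RW1/US1/PS0)
  lvl2: tbl 0x31, slot 12 ⇒ 0x33007 (P1/RW1/US1/PS0)
  ✓ 0x33C7E  — 3 lookups
#1 VA=0x2A0041C (w,user):
  lvl0: tbl 0x2D, slot 0 ⇒ 0x34007 (P1/RW1/US1/PS0)
  lvl1: tbl 0x34, slot 21 ⇒ 0x2E002 (P0/RW1/US0/PS0)
  ⇒ fault: PAGE_NOT_PRESENT  — 2 lookups
#2 VA=0x781602D0D (r,user):
  lvl0: tbl 0x2D, slot 30 ⇒ 0x36007 (P1/RW1/US1/PS0)
  lvl1: tbl 0x36, slot 11 ⇒ 0x37007 (P1/RW1/US1/PS0)
  lvl2: tbl 0x37, slot 2 ⇒ 0x3A007 (P1/RW1/US1/PS0)
  ✓ 0x3AD0D  — 3 lookups
#3 VA=0x1800009E8 (w,kernel):
  lvl0: tbl 0x2D, slot 6 ⇒ 0x16006 (P0/RW1/US1/PS0)
  ⇒ fault: PAGE_NOT_PRESENT  — 1 lookups
#4 VA=0x5C06007F0 (r,user):
  lvl0: tbl 0x2D, slot 23 ⇒ 0x3E007 (P1/RW1/US1/PS0)
  lvl1: tbl 0x3E, slot 3 ⇒ 0x40087 (P1/RW1/US1/PS1)
  ✓ 0x407F0 (huge @L1)  — 2 lookups
#5 VA=0x482400C72 (w,kernel):
  lvl0: tbl 0x2D, slot 18 ⇒ 0x44007 (P1/RW1/US1/PS0)
  lvl1: tbl 0x44, slot 18 ⇒ 0x46087 (P1/RW1/US1/PS1)
  ✓ 0x46C72 (huge @L1)  — 2 lookups
#6 VA=0x4404003F4 (r,user):
  lvl0: tbl 0x2D, slot 17 ⇒ 0x4A007 (P1/RW1/US1/PS0)
  lvl1: tbl 0x4A, slot 2 ⇒ 0x1A006 (P0/RW1/US1/PS0)
  ⇒ fault: PAGE_NOT_PRESENT  — 2 lookups

Access #2 PA: 0x3AD0D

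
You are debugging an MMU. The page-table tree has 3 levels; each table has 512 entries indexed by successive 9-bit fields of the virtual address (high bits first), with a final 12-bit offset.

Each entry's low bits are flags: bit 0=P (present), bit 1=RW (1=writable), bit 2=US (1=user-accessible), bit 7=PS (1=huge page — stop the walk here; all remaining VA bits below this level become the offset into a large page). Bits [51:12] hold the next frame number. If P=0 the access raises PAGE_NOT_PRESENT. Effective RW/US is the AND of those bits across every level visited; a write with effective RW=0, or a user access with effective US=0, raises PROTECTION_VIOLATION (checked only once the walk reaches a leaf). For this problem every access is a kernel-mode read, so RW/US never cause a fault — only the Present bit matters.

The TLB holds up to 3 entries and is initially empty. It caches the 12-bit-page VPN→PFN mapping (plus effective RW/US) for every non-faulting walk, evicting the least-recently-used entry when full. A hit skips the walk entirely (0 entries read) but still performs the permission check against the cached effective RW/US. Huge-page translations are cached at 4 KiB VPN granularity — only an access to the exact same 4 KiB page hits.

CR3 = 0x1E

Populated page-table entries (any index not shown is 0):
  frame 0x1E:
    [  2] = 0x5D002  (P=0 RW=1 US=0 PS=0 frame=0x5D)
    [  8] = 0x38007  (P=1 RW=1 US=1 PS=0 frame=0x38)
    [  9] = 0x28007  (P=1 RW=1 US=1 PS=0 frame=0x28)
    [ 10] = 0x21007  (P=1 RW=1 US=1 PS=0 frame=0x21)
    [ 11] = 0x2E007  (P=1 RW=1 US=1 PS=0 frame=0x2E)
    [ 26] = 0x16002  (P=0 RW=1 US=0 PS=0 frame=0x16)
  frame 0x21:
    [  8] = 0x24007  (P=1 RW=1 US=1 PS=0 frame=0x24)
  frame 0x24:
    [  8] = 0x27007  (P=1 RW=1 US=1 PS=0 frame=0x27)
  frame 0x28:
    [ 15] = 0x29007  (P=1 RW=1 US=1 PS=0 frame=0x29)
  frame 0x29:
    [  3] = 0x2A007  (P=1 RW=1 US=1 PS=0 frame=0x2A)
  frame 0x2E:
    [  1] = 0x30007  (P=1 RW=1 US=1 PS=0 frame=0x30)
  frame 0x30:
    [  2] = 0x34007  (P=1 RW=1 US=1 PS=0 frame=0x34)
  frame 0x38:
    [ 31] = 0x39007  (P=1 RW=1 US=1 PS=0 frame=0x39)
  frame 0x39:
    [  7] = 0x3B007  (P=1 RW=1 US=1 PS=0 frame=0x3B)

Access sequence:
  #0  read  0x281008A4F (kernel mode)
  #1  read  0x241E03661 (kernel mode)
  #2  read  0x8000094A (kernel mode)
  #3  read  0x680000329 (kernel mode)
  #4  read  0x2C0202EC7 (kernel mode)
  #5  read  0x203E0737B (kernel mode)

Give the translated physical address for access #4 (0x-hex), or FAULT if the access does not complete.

Trace:
#0 VA=0x281008A4F (r,kernel):
  L0 @0x1E[10] → 0x21007  P=1,RW=1,US=1,PS=0
  L1 @0x21[8] → 0x24007  P=1,RW=1,US=1,PS=0
  L2 @0x24[8] → 0x27007  P=1,RW=1,US=1,PS=0
  → PA=0x27A4F  (3 entries read)
#1 VA=0x241E03661 (r,kernel):
  L0 @0x1E[9] → 0x28007  P=1,RW=1,US=1,PS=0
  L1 @0x28[15] → 0x29007  P=1,RW=1,US=1,PS=0
  L2 @0x29[3] → 0x2A007  P=1,RW=1,US=1,PS=0
  → PA=0x2A661  (3 entries read)
#2 VA=0x8000094A (r,kernel):
  L0 @0x1E[2] → 0x5D002  P=0,RW=1,US=0,PS=0
  ✗ PAGE_NOT_PRESENT  [1 reads]
#3 VA=0x680000329 (r,kernel):
  L0 @0x1E[26] → 0x16002  P=0,RW=1,US=0,PS=0
  ✗ PAGE_NOT_PRESENT  [1 reads]
#4 VA=0x2C0202EC7 (r,kernel):
  L0 @0x1E[11] → 0x2E007  P=1,RW=1,US=1,PS=0
  L1 @0x2E[1] → 0x30007  P=1,RW=1,US=1,PS=0
  L2 @0x30[2] → 0x34007  P=1,RW=1,US=1,PS=0
  → PA=0x34EC7  (3 entries read)
#5 VA=0x203E0737B (r,kernel):
  L0 @0x1E[8] → 0x38007  P=1,RW=1,US=1,PS=0
  L1 @0x38[31] → 0x39007  P=1,RW=1,US=1,PS=0
  L2 @0x39[7] → 0x3B007  P=1,RW=1,US=1,PS=0
  → PA=0x3B37B  (3 entries read)

Access #4 PA: 0x34EC7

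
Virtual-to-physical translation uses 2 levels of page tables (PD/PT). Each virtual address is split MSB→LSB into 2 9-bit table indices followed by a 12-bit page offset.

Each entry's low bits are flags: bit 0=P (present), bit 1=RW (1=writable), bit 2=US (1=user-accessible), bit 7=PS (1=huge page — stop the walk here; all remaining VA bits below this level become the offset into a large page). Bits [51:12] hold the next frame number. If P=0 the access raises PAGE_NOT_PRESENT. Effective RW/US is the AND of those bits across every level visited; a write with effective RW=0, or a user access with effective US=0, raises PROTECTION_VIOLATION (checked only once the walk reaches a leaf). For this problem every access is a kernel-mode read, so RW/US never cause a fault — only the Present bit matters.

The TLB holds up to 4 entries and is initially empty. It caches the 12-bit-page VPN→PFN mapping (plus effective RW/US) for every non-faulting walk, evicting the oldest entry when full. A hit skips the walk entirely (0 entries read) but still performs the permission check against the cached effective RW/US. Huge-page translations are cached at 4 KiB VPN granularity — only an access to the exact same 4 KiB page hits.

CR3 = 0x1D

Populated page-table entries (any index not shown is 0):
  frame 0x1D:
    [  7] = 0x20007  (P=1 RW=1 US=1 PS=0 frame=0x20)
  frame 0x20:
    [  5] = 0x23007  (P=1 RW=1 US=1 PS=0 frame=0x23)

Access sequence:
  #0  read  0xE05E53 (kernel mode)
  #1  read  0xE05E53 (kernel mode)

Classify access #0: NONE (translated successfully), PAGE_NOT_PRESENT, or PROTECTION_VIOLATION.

Trace:
#0 VA=0xE05E53 (r,kernel):
  lvl0: tbl 0x1D, slot 7 ⇒ 0x20007 (P1/RW1/US1/PS0)
  lvl1: tbl 0x20, slot 5 ⇒ 0x23007 (P1/RW1/US1/PS0)
  ⇒ phys 0x23E53  [2 reads]
#1 VA=0xE05E53 (r,kernel):
  TLB hit vpn=0xE05 → PA=0x23E53

Access #0 fault: NONE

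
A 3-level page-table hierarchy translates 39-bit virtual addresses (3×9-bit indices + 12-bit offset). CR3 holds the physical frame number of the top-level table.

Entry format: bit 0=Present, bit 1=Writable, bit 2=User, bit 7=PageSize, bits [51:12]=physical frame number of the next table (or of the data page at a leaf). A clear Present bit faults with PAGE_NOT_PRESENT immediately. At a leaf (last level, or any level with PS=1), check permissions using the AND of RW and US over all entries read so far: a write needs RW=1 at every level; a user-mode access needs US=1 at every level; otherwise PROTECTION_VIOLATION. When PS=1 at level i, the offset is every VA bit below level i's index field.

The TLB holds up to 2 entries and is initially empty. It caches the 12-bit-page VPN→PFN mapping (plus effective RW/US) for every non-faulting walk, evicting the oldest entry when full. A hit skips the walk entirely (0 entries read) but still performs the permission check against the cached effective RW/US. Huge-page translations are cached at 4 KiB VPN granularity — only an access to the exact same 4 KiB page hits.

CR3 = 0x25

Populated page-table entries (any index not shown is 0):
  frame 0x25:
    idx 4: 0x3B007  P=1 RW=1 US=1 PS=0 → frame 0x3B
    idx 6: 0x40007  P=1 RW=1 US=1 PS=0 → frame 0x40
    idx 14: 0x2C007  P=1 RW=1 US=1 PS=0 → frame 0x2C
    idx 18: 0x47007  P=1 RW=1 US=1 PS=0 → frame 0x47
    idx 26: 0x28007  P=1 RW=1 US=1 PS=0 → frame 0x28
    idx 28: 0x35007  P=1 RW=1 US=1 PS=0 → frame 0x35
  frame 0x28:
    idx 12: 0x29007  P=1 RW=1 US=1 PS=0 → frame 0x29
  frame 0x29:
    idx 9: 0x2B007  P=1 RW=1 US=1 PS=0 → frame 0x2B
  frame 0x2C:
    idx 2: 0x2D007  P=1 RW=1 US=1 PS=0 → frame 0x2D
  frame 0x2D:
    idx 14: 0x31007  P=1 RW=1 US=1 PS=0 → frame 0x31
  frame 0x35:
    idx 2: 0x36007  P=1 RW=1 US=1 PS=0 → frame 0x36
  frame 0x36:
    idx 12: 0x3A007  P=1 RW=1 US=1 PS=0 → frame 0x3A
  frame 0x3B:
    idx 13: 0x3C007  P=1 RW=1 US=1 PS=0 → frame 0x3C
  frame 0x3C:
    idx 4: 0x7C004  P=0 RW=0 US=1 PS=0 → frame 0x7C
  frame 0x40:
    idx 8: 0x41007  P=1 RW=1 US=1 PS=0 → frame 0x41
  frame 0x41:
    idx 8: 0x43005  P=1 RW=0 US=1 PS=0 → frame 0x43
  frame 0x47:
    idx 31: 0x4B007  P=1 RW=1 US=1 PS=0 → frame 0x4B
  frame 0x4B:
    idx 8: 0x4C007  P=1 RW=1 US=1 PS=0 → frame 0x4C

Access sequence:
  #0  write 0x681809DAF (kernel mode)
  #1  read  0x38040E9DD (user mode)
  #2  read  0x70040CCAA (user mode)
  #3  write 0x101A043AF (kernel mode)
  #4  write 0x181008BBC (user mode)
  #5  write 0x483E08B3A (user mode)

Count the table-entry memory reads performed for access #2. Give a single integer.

Per-access translation:
#0 VA=0x681809DAF (w,kernel):
  L0: frame=0x25 idx=26 entry=0x28007 [P=1 RW=1 US=1 PS=0]
  L1: frame=0x28 idx=12 entry=0x29007 [P=1 RW=1 US=1 PS=0]
  L2: frame=0x29 idx=9 entry=0x2B007 [P=1 RW=1 US=1 PS=0]
  ⇒ phys 0x2BDAF  [3 reads]
#1 VA=0x38040E9DD (r,user):
  L0: frame=0x25 idx=14 entry=0x2C007 [P=1 RW=1 US=1 PS=0]
  L1: frame=0x2C idx=2 entry=0x2D007 [P=1 RW=1 US=1 PS=0]
  L2: frame=0x2D idx=14 entry=0x31007 [P=1 RW=1 US=1 PS=0]
  ⇒ phys 0x319DD  [3 reads]
#2 VA=0x70040CCAA (r,user):
  L0: frame=0x25 idx=28 entry=0x35007 [P=1 RW=1 US=1 PS=0]
  L1: frame=0x35 idx=2 entry=0x36007 [P=1 RW=1 US=1 PS=0]
  L2: frame=0x36 idx=12 entry=0x3A007 [P=1 RW=1 US=1 PS=0]
  ⇒ phys 0x3ACAA  [3 reads]
#3 VA=0x101A043AF (w,kernel):
  L0: frame=0x25 idx=4 entry=0x3B007 [P=1 RW=1 US=1 PS=0]
  L1: frame=0x3B idx=13 entry=0x3C007 [P=1 RW=1 US=1 PS=0]
  L2: frame=0x3C idx=4 entry=0x7C004 [P=0 RW=0 US=1 PS=0]
  ✗ PAGE_NOT_PRESENT  [3 reads]
#4 VA=0x181008BBC (w,user):
  L0: frame=0x25 idx=6 entry=0x40007 [P=1 RW=1 US=1 PS=0]
  L1: frame=0x40 idx=8 entry=0x41007 [P=1 RW=1 US=1 PS=0]
  L2: frame=0x41 idx=8 entry=0x43005 [P=1 RW=0 US=1 PS=0]
  ✗ PROTECTION_VIOLATION  [3 reads]
#5 VA=0x483E08B3A (w,user):
  L0: frame=0x25 idx=18 entry=0x47007 [P=1 RW=1 US=1 PS=0]
  L1: frame=0x47 idx=31 entry=0x4B007 [P=1 RW=1 US=1 PS=0]
  L2: frame=0x4B idx=8 entry=0x4C007 [P=1 RW=1 US=1 PS=0]
  ⇒ phys 0x4CB3A  [3 reads]

Entries read for #2: 3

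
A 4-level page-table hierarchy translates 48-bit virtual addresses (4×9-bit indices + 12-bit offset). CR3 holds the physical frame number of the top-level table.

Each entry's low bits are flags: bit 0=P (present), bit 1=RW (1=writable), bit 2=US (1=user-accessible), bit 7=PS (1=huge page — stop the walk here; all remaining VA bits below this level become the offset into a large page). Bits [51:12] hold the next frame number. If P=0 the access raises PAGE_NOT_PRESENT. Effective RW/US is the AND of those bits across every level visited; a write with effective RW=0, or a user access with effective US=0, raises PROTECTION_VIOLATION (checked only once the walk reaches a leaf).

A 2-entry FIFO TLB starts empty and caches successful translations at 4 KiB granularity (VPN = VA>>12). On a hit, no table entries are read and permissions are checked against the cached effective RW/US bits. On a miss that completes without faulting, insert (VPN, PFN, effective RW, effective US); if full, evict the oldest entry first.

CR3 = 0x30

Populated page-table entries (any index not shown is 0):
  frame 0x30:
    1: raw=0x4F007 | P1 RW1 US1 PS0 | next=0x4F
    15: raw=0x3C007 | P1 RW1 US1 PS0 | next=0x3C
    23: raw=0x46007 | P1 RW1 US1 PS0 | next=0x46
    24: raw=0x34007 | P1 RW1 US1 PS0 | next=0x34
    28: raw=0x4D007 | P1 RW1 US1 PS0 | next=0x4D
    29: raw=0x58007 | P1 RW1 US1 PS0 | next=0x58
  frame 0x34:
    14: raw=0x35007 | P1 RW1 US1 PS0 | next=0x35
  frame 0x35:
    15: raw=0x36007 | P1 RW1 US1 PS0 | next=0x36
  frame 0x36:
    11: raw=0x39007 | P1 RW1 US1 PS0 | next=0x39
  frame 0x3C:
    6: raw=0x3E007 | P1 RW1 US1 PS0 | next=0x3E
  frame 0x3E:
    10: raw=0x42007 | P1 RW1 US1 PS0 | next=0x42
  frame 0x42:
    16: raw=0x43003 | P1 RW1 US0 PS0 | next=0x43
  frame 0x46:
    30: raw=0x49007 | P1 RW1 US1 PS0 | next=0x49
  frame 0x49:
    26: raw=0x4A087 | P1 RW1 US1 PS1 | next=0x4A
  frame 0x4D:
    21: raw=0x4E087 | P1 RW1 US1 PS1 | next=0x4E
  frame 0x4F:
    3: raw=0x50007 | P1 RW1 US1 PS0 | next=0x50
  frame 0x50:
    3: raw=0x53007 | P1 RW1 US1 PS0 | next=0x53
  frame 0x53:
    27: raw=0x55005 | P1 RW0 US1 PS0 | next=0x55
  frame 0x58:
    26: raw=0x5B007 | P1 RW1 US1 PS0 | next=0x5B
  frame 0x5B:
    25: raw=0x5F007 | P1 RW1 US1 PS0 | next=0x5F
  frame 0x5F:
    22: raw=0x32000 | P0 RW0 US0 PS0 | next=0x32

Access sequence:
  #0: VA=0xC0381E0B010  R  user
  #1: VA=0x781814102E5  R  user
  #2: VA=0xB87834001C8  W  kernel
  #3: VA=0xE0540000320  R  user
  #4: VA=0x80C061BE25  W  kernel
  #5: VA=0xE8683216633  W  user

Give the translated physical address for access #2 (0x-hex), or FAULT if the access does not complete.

Per-access translation:
#0 VA=0xC0381E0B010 (r,user):
  lvl0: tbl 0x30, slot 24 ⇒ 0x34007 (P1/RW1/US1/PS0)
  lvl1: tbl 0x34, slot 14 ⇒ 0x35007 (P1/RW1/US1/PS0)
  lvl2: tbl 0x35, slot 15 ⇒ 0x36007 (P1/RW1/US1/PS0)
  lvl3: tbl 0x36, slot 11 ⇒ 0x39007 (P1/RW1/US1/PS0)
  ✓ 0x39010  — 4 lookups
#1 VA=0x781814102E5 (r,user):
  lvl0: tbl 0x30, slot 15 ⇒ 0x3C007 (P1/RW1/US1/PS0)
  lvl1: tbl 0x3C, slot 6 ⇒ 0x3E007 (P1/RW1/US1/PS0)
  lvl2: tbl 0x3E, slot 10 ⇒ 0x42007 (P1/RW1/US1/PS0)
  lvl3: tbl 0x42, slot 16 ⇒ 0x43003 (P1/RW1/US0/PS0)
  → PROTECTION_VIOLATION  (4 entries read)
#2 VA=0xB87834001C8 (w,kernel):
  lvl0: tbl 0x30, slot 23 ⇒ 0x46007 (P1/RW1/US1/PS0)
  lvl1: tbl 0x46, slot 30 ⇒ 0x49007 (P1/RW1/US1/PS0)
  lvl2: tbl 0x49, slot 26 ⇒ 0x4A087 (P1/RW1/US1/PS1)
  ✓ 0x4A1C8 (huge @L2)  — 3 lookups
#3 VA=0xE0540000320 (r,user):
  lvl0: tbl 0x30, slot 28 ⇒ 0x4D007 (P1/RW1/US1/PS0)
  lvl1: tbl 0x4D, slot 21 ⇒ 0x4E087 (P1/RW1/US1/PS1)
  ✓ 0x4E320 (huge @L1)  — 2 lookups
#4 VA=0x80C061BE25 (w,kernel):
  lvl0: tbl 0x30, slot 1 ⇒ 0x4F007 (P1/RW1/US1/PS0)
  lvl1: tbl 0x4F, slot 3 ⇒ 0x50007 (P1/RW1/US1/PS0)
  lvl2: tbl 0x50, slot 3 ⇒ 0x53007 (P1/RW1/US1/PS0)
  lvl3: tbl 0x53, slot 27 ⇒ 0x55005 (P1/RW0/US1/PS0)
  → PROTECTION_VIOLATION  (4 entries read)
#5 VA=0xE8683216633 (w,user):
  lvl0: tbl 0x30, slot 29 ⇒ 0x58007 (P1/RW1/US1/PS0)
  lvl1: tbl 0x58, slot 26 ⇒ 0x5B007 (P1/RW1/US1/PS0)
  lvl2: tbl 0x5B, slot 25 ⇒ 0x5F007 (P1/RW1/US1/PS0)
  lvl3: tbl 0x5F, slot 22 ⇒ 0x32000 (P0/RW0/US0/PS0)
  → PAGE_NOT_PRESENT  (4 entries read)

Access #2 PA: 0x4A1C8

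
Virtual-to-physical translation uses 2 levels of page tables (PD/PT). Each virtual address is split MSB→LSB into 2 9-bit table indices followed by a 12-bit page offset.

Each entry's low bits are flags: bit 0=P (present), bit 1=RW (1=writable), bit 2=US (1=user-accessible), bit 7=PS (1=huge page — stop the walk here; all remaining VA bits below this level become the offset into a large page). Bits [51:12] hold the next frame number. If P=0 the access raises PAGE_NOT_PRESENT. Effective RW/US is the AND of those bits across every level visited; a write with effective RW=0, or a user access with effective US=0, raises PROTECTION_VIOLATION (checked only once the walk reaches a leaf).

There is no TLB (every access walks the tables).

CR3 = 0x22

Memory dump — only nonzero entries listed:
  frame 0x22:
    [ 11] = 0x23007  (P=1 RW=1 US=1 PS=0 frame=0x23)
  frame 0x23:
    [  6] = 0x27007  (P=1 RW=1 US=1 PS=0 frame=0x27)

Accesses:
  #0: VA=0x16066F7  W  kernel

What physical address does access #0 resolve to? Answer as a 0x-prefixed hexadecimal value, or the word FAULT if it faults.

Trace:
#0 VA=0x16066F7 (w,kernel):
  lvl0: tbl 0x22, slot 11 ⇒ 0x23007 (P1/RW1/US1/PS0)
  lvl1: tbl 0x23, slot 6 ⇒ 0x27007 (P1/RW1/US1/PS0)
  → PA=0x276F7  (2 entries read)

Access #0 PA: 0x276F7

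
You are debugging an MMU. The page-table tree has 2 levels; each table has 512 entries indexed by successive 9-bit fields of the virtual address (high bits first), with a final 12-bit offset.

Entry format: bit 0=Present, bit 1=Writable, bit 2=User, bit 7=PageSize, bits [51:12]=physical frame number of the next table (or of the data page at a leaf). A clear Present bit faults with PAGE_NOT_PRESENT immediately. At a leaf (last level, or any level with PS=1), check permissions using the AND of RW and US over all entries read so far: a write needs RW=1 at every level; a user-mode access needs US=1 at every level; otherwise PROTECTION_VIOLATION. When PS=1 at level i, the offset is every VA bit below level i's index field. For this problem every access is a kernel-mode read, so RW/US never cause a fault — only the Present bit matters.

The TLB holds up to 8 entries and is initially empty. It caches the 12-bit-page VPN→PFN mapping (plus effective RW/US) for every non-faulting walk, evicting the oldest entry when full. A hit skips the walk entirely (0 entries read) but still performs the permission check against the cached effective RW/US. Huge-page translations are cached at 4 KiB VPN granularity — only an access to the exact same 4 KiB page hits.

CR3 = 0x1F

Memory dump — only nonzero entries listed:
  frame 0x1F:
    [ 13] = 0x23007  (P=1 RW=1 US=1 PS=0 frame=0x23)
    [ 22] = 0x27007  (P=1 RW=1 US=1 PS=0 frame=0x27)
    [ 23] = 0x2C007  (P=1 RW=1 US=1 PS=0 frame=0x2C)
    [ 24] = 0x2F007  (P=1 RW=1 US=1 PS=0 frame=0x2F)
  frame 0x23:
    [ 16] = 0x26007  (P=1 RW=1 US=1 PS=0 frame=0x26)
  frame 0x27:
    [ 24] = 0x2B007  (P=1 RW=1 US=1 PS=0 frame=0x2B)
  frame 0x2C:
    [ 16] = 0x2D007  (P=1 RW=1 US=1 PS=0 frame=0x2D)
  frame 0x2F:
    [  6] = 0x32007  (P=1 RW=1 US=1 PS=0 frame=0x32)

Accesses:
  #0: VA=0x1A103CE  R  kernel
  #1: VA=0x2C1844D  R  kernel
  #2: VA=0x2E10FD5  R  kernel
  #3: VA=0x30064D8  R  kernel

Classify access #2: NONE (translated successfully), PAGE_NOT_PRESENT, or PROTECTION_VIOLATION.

Per-access translation:
#0 VA=0x1A103CE (r,kernel):
  L0 @0x1F[13] → 0x23007  P=1,RW=1,US=1,PS=0
  L1 @0x23[16] → 0x26007  P=1,RW=1,US=1,PS=0
  → PA=0x263CE  (2 entries read)
#1 VA=0x2C1844D (r,kernel):
  L0 @0x1F[22] → 0x27007  P=1,RW=1,US=1,PS=0
  L1 @0x27[24] → 0x2B007  P=1,RW=1,US=1,PS=0
  → PA=0x2B44D  (2 entries read)
#2 VA=0x2E10FD5 (r,kernel):
  L0 @0x1F[23] → 0x2C007  P=1,RW=1,US=1,PS=0
  L1 @0x2C[16] → 0x2D007  P=1,RW=1,US=1,PS=0
  → PA=0x2DFD5  (2 entries read)
#3 VA=0x30064D8 (r,kernel):
  L0 @0x1F[24] → 0x2F007  P=1,RW=1,US=1,PS=0
  L1 @0x2F[6] → 0x32007  P=1,RW=1,US=1,PS=0
  → PA=0x324D8  (2 entries read)

Access #2 fault: NONE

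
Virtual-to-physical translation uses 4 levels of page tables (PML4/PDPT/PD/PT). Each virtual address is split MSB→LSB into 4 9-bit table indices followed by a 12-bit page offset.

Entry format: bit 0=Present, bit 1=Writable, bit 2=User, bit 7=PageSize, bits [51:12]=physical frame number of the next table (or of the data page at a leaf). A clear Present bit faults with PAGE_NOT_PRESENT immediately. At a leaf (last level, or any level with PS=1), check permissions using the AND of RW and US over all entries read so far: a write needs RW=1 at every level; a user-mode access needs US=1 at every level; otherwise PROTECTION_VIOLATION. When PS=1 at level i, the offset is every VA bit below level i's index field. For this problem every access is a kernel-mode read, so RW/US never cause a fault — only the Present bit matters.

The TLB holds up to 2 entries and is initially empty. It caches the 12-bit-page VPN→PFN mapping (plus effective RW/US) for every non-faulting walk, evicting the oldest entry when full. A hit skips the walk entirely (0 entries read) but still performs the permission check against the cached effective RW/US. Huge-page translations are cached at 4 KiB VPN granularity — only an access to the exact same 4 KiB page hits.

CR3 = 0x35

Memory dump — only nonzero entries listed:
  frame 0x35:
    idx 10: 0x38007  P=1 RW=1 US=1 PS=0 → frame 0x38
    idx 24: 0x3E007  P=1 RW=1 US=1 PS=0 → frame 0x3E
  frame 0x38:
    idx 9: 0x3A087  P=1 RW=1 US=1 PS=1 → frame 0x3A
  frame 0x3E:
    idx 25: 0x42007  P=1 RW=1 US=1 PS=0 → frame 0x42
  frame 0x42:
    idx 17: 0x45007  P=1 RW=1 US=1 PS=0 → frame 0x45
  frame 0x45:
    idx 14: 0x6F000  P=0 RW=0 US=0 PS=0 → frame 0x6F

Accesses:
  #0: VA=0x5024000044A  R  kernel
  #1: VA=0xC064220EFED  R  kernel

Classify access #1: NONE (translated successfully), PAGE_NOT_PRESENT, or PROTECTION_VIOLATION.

Walk each access:
#0 VA=0x5024000044A (r,kernel):
  L0 @0x35[10] → 0x38007  P=1,RW=1,US=1,PS=0
  L1 @0x38[9] → 0x3A087  P=1,RW=1,US=1,PS=1
  → PA=0x3A44A (huge @L1)  (2 entries read)
#1 VA=0xC064220EFED (r,kernel):
  L0 @0x35[24] → 0x3E007  P=1,RW=1,US=1,PS=0
  L1 @0x3E[25] → 0x42007  P=1,RW=1,US=1,PS=0
  L2 @0x42[17] → 0x45007  P=1,RW=1,US=1,PS=0
  L3 @0x45[14] → 0x6F000  P=0,RW=0,US=0,PS=0
  ✗ PAGE_NOT_PRESENT  [4 reads]

Access #1 fault: PAGE_NOT_PRESENT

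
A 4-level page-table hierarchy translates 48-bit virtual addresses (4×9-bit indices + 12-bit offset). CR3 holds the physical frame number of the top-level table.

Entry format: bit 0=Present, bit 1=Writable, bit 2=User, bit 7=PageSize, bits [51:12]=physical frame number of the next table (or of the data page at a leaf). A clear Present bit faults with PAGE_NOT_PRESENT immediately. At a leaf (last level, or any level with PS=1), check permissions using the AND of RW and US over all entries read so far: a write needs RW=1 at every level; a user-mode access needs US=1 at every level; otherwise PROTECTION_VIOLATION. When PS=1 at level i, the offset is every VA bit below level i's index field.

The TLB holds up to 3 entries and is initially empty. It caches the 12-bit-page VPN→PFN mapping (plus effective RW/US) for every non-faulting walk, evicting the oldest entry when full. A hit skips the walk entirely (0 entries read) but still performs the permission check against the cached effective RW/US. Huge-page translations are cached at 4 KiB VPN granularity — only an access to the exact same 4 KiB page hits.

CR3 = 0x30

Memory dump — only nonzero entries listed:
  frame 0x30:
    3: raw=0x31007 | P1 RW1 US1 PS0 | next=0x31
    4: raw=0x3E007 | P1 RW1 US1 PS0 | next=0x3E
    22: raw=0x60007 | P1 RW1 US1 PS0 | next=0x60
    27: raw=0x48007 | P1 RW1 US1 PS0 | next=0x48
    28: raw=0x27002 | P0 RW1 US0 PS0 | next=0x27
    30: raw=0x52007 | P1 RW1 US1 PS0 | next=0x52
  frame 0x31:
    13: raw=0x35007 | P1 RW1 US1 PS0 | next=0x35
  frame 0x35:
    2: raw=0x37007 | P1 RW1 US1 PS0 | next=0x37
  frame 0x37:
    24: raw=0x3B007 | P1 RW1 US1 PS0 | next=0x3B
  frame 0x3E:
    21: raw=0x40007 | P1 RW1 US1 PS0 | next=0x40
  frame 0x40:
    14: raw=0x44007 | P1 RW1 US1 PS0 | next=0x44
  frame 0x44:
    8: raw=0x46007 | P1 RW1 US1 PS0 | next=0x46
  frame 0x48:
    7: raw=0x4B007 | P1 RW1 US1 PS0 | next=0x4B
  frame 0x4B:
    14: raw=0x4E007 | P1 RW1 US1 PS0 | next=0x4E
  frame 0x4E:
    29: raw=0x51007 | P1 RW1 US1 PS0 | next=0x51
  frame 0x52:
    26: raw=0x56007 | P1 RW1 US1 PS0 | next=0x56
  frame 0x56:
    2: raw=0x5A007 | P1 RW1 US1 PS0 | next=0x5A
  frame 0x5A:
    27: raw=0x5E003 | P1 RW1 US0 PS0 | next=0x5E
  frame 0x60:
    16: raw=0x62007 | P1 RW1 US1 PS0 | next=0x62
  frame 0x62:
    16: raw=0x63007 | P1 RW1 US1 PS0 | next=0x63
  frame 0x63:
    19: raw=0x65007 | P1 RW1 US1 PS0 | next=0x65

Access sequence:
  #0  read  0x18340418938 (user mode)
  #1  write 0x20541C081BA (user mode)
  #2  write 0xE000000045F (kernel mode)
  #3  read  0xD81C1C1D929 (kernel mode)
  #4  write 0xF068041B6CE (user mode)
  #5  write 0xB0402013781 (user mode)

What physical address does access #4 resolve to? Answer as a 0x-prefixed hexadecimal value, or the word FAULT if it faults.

Per-access translation:
#0 VA=0x18340418938 (r,user):
  L0: frame=0x30 idx=3 entry=0x31007 [P=1 RW=1 US=1 PS=0]
  L1: frame=0x31 idx=13 entry=0x35007 [P=1 RW=1 US=1 PS=0]
  L2: frame=0x35 idx=2 entry=0x37007 [P=1 RW=1 US=1 PS=0]
  L3: frame=0x37 idx=24 entry=0x3B007 [P=1 RW=1 US=1 PS=0]
  → PA=0x3B938  (4 entries read)
#1 VA=0x20541C081BA (w,user):
  L0: frame=0x30 idx=4 entry=0x3E007 [P=1 RW=1 US=1 PS=0]
  L1: frame=0x3E idx=21 entry=0x40007 [P=1 RW=1 US=1 PS=0]
  L2: frame=0x40 idx=14 entry=0x44007 [P=1 RW=1 US=1 PS=0]
  L3: frame=0x44 idx=8 entry=0x46007 [P=1 RW=1 US=1 PS=0]
  → PA=0x461BA  (4 entries read)
#2 VA=0xE000000045F (w,kernel):
  L0: frame=0x30 idx=28 entry=0x27002 [P=0 RW=1 US=0 PS=0]
  → PAGE_NOT_PRESENT  (1 entries read)
#3 VA=0xD81C1C1D929 (r,kernel):
  L0: frame=0x30 idx=27 entry=0x48007 [P=1 RW=1 US=1 PS=0]
  L1: frame=0x48 idx=7 entry=0x4B007 [P=1 RW=1 US=1 PS=0]
  L2: frame=0x4B idx=14 entry=0x4E007 [P=1 RW=1 US=1 PS=0]
  L3: frame=0x4E idx=29 entry=0x51007 [P=1 RW=1 US=1 PS=0]
  → PA=0x51929  (4 entries read)
#4 VA=0xF068041B6CE (w,user):
  L0: frame=0x30 idx=30 entry=0x52007 [P=1 RW=1 US=1 PS=0]
  L1: frame=0x52 idx=26 entry=0x56007 [P=1 RW=1 US=1 PS=0]
  L2: frame=0x56 idx=2 entry=0x5A007 [P=1 RW=1 US=1 PS=0]
  L3: frame=0x5A idx=27 entry=0x5E003 [P=1 RW=1 US=0 PS=0]
  → PROTECTION_VIOLATION  (4 entries read)
#5 VA=0xB0402013781 (w,user):
  L0: frame=0x30 idx=22 entry=0x60007 [P=1 RW=1 US=1 PS=0]
  L1: frame=0x60 idx=16 entry=0x62007 [P=1 RW=1 US=1 PS=0]
  L2: frame=0x62 idx=16 entry=0x63007 [P=1 RW=1 US=1 PS=0]
  L3: frame=0x63 idx=19 entry=0x65007 [P=1 RW=1 US=1 PS=0]
  → PA=0x65781  (4 entries read)

Access #4 PA: FAULT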